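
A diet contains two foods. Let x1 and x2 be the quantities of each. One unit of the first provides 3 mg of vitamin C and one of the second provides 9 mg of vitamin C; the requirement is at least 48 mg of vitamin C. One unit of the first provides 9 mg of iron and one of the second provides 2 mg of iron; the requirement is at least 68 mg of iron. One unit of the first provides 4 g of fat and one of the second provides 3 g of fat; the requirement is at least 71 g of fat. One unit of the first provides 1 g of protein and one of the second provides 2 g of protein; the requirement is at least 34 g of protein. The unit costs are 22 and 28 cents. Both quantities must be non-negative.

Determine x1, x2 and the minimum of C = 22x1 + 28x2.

x1 = 8, x2 = 13, minimum C = 540

Vertices and C = 22x1 + 28x2:
  (0, 34) → C = 952
  (34, 0) → C = 748
  (62/19, 367/19) → C = 11640/19
  (8, 13) → C = 540
The feasible region is unbounded (it extends along (0, 1), (1, 0)), but C strictly increases along every unbounded feasible direction, so there is no improving ray and the minimum is attained at a vertex.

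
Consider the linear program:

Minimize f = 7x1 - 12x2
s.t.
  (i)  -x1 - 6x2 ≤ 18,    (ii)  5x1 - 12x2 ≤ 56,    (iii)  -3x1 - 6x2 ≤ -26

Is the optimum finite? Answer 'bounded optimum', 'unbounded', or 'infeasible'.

From the feasible point (108/11, -19/33), moving in the direction (-6, 3) keeps every constraint satisfied while f decreases without bound.

unbounded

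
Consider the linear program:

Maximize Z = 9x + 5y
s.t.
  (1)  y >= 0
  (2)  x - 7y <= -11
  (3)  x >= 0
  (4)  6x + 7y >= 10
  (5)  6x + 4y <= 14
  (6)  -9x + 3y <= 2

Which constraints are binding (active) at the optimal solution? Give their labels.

(2) and (5)

Feasible corners and Z = 9x + 5y:
  (27/23, 40/23) → Z = 443/23
  (19/60, 97/60) → Z = 164/15
  (17/27, 23/9) → Z = 166/9

The maximum is at (27/23, 40/23). Substituting into each constraint, equality holds for (2) and (5); the remaining constraints have slack.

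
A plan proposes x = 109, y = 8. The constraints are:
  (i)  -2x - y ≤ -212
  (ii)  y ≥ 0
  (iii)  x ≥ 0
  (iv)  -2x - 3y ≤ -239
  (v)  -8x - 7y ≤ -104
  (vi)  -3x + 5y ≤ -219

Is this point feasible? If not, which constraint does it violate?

(i): -226 ≤ -212 ✓
(ii): 8 ≥ 0 ✓
(iii): 109 ≥ 0 ✓
(iv): -242 ≤ -239 ✓
(v): -928 ≤ -104 ✓
(vi): -287 ≤ -219 ✓

feasible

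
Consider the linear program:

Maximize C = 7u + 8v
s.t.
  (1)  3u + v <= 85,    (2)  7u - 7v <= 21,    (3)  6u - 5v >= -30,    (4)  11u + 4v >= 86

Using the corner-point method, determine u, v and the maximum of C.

Feasible corners and C = 7u + 8v:
  (22, 19) → C = 306
  (395/21, 200/7) → C = 7565/21
  (98/15, 53/15) → C = 74
  (310/79, 846/79) → C = 8938/79

u = 395/21, v = 200/7, maximum C = 7565/21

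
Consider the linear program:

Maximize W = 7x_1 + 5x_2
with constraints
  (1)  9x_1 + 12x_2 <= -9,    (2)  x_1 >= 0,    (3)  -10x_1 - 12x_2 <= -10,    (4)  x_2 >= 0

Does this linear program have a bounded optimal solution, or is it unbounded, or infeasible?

infeasible

The boundaries 9x_1 + 12x_2 = -9 and -10x_1 - 12x_2 = -10 meet at (19, -15), but that point violates x_2 ≥ 0. Every candidate vertex is excluded by some other constraint, so the feasible region is empty.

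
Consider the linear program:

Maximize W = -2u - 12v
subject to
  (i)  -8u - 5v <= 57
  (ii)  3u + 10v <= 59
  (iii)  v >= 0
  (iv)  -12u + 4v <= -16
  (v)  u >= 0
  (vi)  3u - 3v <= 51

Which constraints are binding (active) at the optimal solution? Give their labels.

Extreme points and W = -2u - 12v:
  (3, 5) → W = -66
  (229/13, 8/13) → W = -554/13
  (4/3, 0) → W = -8/3
  (17, 0) → W = -34

The maximum is at (4/3, 0). Substituting into each constraint, equality holds for (iii) and (iv); the remaining constraints have slack.

(iii) and (iv)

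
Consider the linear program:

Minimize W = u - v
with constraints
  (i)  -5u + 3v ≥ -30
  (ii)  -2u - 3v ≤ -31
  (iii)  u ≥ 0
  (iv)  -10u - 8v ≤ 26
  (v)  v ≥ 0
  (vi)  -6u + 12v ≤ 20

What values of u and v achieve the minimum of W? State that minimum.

Corner points and W = u - v:
  (61/7, 95/21) → W = 88/21
  (10, 20/3) → W = 10/3
  (52/7, 113/21) → W = 43/21

The optimum lies where -2u - 3v = -31 and -6u + 12v = 20.
Solving simultaneously gives u = 52/7, v = 113/21.

u = 52/7, v = 113/21, minimum W = 43/21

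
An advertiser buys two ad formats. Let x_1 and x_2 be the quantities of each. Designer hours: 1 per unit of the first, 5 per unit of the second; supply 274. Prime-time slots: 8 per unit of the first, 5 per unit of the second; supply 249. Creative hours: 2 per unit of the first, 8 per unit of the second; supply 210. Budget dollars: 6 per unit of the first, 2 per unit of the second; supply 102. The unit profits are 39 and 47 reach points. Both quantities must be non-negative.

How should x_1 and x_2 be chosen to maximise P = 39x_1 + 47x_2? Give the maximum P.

Vertices and P = 39x_1 + 47x_2:
  (0, 0) → P = 0
  (0, 105/4) → P = 4935/4
  (17, 0) → P = 663
  (9, 24) → P = 1479

The optimum lies where 2x_1 + 8x_2 = 210 and 6x_1 + 2x_2 = 102.
Solving simultaneously gives x_1 = 9, x_2 = 24.

x_1 = 9, x_2 = 24, maximum P = 1479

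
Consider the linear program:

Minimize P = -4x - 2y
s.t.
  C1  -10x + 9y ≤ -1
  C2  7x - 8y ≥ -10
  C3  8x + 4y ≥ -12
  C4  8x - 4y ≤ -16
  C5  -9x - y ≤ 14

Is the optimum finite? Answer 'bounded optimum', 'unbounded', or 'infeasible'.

The boundaries -10x + 9y = -1 and 7x - 8y = -10 meet at (98/17, 107/17), but that point violates 8x - 4y ≤ -16. Every candidate vertex is excluded by some other constraint, so the feasible region is empty.

infeasible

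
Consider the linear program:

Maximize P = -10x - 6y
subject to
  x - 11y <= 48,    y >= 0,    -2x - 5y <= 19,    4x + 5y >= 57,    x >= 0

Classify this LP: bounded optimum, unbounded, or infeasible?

Extreme points and P = -10x - 6y:
  (48, 0) → P = -480
  (57/4, 0) → P = -285/2
  (0, 57/5) → P = -342/5
The feasible region has finitely many vertices and no improving ray; the maximum is -342/5 at (0, 57/5).

bounded optimum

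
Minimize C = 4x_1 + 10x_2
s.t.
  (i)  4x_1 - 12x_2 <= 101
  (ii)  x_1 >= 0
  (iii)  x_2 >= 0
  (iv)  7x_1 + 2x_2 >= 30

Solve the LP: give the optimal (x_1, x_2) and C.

x_1 = 30/7, x_2 = 0, minimum C = 120/7

Corner points and C = 4x_1 + 10x_2:
  (101/4, 0) → C = 101
  (0, 15) → C = 150
  (30/7, 0) → C = 120/7
The feasible region is unbounded (it extends along (3, 1), (0, 1)), but C strictly increases along every unbounded feasible direction, so there is no improving ray and the minimum is attained at a vertex.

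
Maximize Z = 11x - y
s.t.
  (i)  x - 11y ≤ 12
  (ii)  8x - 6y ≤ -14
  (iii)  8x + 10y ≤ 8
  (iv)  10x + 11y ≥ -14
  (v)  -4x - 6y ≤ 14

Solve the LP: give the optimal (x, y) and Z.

Extreme points and Z = 11x - y:
  (-23/32, 11/8) → Z = -297/32
  (-119/74, 7/37) → Z = -1323/74
  (-19, 16) → Z = -225

x = -23/32, y = 11/8, maximum Z = -297/32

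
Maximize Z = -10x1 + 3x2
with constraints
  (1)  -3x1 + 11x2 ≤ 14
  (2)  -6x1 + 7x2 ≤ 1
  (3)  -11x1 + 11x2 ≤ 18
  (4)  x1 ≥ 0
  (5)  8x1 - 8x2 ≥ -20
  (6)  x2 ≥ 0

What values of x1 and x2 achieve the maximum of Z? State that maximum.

Vertices and Z = -10x1 + 3x2:
  (29/15, 9/5) → Z = -209/15
  (0, 1/7) → Z = 3/7
  (0, 0) → Z = 0
The feasible region is unbounded (it extends along (11, 3), (1, 0)), but Z strictly decreases along every unbounded feasible direction, so there is no improving ray and the maximum is attained at a vertex.

x1 = 0, x2 = 1/7, maximum Z = 3/7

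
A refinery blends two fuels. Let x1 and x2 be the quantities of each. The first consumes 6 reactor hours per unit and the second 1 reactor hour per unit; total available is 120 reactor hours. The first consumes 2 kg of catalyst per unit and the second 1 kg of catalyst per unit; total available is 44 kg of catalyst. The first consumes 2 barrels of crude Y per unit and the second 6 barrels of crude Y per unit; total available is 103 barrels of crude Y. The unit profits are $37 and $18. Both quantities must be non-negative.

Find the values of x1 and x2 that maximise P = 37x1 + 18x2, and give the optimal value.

Vertices and P = 37x1 + 18x2:
  (0, 0) → P = 0
  (0, 103/6) → P = 309
  (20, 0) → P = 740
  (19, 6) → P = 811
  (161/10, 59/5) → P = 8081/10

At the optimal vertex, 6x1 + x2 = 120 and 2x1 + x2 = 44.
Solving simultaneously gives x1 = 19, x2 = 6.

x1 = 19, x2 = 6, maximum P = 811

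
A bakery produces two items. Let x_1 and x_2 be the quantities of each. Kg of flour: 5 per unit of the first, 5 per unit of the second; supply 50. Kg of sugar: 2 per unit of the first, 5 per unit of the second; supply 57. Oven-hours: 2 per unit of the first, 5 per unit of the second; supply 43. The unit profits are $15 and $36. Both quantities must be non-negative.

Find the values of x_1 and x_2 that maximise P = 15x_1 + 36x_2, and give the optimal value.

x_1 = 7/3, x_2 = 23/3, maximum P = 311

Corner points and P = 15x_1 + 36x_2:
  (0, 0) → P = 0
  (0, 43/5) → P = 1548/5
  (10, 0) → P = 150
  (7/3, 23/3) → P = 311

At the optimal vertex, 5x_1 + 5x_2 = 50 and 2x_1 + 5x_2 = 43.
Solving simultaneously gives x_1 = 7/3, x_2 = 23/3.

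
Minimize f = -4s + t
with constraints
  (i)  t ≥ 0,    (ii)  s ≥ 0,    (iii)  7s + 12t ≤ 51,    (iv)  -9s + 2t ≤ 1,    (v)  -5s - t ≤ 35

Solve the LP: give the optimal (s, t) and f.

Feasible corners and f = -4s + t:
  (0, 0) → f = 0
  (51/7, 0) → f = -204/7
  (0, 1/2) → f = 1/2
  (45/61, 233/61) → f = 53/61

s = 51/7, t = 0, minimum f = -204/7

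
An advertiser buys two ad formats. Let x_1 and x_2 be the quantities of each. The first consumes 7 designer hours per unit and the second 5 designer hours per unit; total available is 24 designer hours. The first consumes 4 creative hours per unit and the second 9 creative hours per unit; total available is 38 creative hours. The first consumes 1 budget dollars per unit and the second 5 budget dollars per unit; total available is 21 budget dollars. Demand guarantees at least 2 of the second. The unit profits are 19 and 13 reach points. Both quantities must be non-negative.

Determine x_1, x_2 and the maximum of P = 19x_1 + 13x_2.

Corner points and P = 19x_1 + 13x_2:
  (0, 21/5) → P = 273/5
  (0, 2) → P = 26
  (26/43, 170/43) → P = 2704/43
  (2, 2) → P = 64
  (1/11, 46/11) → P = 617/11

x_1 = 2, x_2 = 2, maximum P = 64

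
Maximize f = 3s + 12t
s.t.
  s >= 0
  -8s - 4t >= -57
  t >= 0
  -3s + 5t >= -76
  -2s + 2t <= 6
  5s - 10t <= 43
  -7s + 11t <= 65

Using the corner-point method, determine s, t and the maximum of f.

s = 15/4, t = 27/4, maximum f = 369/4

Feasible corners and f = 3s + 12t:
  (0, 0) → f = 0
  (0, 3) → f = 36
  (57/8, 0) → f = 171/8
  (15/4, 27/4) → f = 369/4

At the optimal vertex, -8s - 4t = -57 and -2s + 2t = 6.
Solving simultaneously gives s = 15/4, t = 27/4.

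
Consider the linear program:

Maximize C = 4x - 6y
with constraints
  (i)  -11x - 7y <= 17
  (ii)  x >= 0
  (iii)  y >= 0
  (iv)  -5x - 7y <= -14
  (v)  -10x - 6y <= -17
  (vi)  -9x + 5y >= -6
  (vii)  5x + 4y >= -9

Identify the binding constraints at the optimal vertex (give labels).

(iv) and (vi)

Vertices and C = 4x - 6y:
  (0, 17/6) → C = -17
  (7/8, 11/8) → C = -19/4
  (14/11, 12/11) → C = -16/11
The feasible region is unbounded (it extends along (0, 1), (5, 9)), but C strictly decreases along every unbounded feasible direction, so there is no improving ray and the maximum is attained at a vertex.

The maximum is at (14/11, 12/11). Substituting into each constraint, equality holds for (iv) and (vi); the remaining constraints have slack.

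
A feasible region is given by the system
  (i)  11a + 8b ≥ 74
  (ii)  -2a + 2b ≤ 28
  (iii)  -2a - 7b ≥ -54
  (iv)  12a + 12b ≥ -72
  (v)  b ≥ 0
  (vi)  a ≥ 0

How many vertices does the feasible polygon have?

Intersecting each pair of boundary lines and keeping only the points that satisfy every inequality leaves:
  (86/61, 446/61)
  (74/11, 0)
  (27, 0)

3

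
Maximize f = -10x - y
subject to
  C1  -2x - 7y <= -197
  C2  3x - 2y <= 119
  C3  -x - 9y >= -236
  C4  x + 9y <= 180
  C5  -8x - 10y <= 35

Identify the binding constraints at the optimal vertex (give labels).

Corner points and f = -10x - y:
  (1227/25, 353/25) → f = -12623/25
  (513/11, 163/11) → f = -5293/11
  (1431/29, 421/29) → f = -14731/29

The maximum is at (513/11, 163/11). Substituting into each constraint, equality holds for C1 and C4; the remaining constraints have slack.

C1 and C4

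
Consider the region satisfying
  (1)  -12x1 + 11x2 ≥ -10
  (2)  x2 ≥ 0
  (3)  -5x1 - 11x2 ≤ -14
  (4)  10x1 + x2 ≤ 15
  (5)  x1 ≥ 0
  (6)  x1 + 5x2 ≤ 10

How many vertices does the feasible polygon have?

Of the 15 pairwise boundary intersections, those satisfying every inequality are:
  (24/17, 118/187)
  (175/122, 40/61)
  (0, 14/11)
  (65/49, 85/49)
  (0, 2)

5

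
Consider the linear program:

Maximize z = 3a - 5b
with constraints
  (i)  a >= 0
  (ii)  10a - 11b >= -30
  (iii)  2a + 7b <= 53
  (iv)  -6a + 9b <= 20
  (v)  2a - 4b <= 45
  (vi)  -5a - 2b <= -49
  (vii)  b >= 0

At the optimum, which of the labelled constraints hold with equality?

Extreme points and z = 3a - 5b:
  (527/22, 8/11) → z = 1501/22
  (237/31, 167/31) → z = -4
  (45/2, 0) → z = 135/2
  (49/5, 0) → z = 147/5

The maximum is at (527/22, 8/11). Substituting into each constraint, equality holds for (iii) and (v); the remaining constraints have slack.

(iii) and (v)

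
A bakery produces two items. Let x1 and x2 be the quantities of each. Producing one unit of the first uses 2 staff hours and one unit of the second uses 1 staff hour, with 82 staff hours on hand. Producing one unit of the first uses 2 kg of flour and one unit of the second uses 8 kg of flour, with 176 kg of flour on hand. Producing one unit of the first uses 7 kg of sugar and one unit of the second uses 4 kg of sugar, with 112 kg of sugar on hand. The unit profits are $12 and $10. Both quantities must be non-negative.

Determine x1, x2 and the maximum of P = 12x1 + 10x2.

Feasible corners and P = 12x1 + 10x2:
  (0, 0) → P = 0
  (0, 22) → P = 220
  (16, 0) → P = 192
  (4, 21) → P = 258

x1 = 4, x2 = 21, maximum P = 258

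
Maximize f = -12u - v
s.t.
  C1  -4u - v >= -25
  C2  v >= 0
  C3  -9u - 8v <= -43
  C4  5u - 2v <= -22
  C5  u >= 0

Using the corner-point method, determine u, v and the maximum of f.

u = 0, v = 11, maximum f = -11

Extreme points and f = -12u - v:
  (28/13, 213/13) → f = -549/13
  (0, 25) → f = -25
  (0, 11) → f = -11

At the optimal vertex, 5u - 2v = -22 and u = 0.
Solving simultaneously gives u = 0, v = 11.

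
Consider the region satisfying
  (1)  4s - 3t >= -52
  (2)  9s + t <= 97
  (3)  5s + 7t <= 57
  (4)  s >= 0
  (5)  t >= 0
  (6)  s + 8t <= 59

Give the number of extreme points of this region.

Of the 15 pairwise boundary intersections, those satisfying every inequality are:
  (311/29, 14/29)
  (97/9, 0)
  (43/33, 238/33)
  (0, 0)
  (0, 59/8)

5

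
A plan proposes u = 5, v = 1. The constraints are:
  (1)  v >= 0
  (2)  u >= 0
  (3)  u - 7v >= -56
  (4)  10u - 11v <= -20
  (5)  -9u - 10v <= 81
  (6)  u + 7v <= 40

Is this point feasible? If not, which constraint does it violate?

Constraint (4): 10u - 11v = 39, which is not ≤ -20. All other constraints are satisfied.

not feasible — violates (4)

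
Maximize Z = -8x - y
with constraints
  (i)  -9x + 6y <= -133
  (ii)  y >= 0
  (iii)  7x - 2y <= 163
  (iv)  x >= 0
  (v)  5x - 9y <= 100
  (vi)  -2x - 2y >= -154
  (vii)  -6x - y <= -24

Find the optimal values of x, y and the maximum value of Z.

Corner points and Z = -8x - y:
  (133/9, 0) → Z = -1064/9
  (89/3, 67/3) → Z = -779/3
  (20, 0) → Z = -160
  (1267/53, 115/53) → Z = -10251/53

x = 133/9, y = 0, maximum Z = -1064/9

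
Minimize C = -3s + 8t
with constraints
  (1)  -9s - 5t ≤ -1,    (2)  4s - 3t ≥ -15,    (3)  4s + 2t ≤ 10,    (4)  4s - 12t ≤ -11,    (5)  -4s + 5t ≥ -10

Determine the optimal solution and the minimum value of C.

Corner points and C = -3s + 8t:
  (-72/47, 139/47) → C = 1328/47
  (-43/128, 103/128) → C = 953/128
  (0, 5) → C = 40
  (7/4, 3/2) → C = 27/4

The optimum lies where 4s + 2t = 10 and 4s - 12t = -11.
Solving simultaneously gives s = 7/4, t = 3/2.

s = 7/4, t = 3/2, minimum C = 27/4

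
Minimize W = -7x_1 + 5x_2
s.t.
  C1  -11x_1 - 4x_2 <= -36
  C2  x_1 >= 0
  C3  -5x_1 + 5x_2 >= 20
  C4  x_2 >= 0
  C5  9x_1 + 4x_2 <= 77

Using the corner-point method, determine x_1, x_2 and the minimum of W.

Feasible corners and W = -7x_1 + 5x_2:
  (0, 9) → W = 45
  (4/3, 16/3) → W = 52/3
  (0, 77/4) → W = 385/4
  (61/13, 113/13) → W = 138/13

The optimum lies where -5x_1 + 5x_2 = 20 and 9x_1 + 4x_2 = 77.
Solving simultaneously gives x_1 = 61/13, x_2 = 113/13.

x_1 = 61/13, x_2 = 113/13, minimum W = 138/13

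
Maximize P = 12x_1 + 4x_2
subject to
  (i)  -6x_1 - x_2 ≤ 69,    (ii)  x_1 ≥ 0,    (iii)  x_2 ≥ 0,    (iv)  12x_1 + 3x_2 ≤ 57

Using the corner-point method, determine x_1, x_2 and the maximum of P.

x_1 = 0, x_2 = 19, maximum P = 76

Feasible corners and P = 12x_1 + 4x_2:
  (0, 0) → P = 0
  (0, 19) → P = 76
  (19/4, 0) → P = 57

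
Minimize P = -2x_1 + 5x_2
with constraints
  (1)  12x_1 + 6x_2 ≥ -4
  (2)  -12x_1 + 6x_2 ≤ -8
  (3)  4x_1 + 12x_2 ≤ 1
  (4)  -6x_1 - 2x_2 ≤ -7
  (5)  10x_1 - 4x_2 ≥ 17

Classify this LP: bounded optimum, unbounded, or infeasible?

unbounded

From the feasible point (25/6, -9), moving in the direction (6, -12) keeps every constraint satisfied while P decreases without bound.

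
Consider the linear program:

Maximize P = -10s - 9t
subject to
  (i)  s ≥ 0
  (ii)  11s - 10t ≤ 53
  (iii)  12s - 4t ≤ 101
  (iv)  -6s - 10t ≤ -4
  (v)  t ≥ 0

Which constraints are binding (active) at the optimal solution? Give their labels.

(i) and (iv)

Vertices and P = -10s - 9t:
  (0, 2/5) → P = -18/5
  (21/2, 25/4) → P = -645/4
  (53/11, 0) → P = -530/11
  (2/3, 0) → P = -20/3
The feasible region is unbounded (it extends along (0, 1), (1, 3)), but P strictly decreases along every unbounded feasible direction, so there is no improving ray and the maximum is attained at a vertex.

The maximum is at (0, 2/5). Substituting into each constraint, equality holds for (i) and (iv); the remaining constraints have slack.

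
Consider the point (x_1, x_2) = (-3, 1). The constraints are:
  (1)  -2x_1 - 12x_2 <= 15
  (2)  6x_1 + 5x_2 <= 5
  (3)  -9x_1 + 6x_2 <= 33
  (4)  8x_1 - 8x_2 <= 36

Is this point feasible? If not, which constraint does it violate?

feasible

(1): -6 ≤ 15 ✓
(2): -13 ≤ 5 ✓
(3): 33 ≤ 33 ✓
(4): -32 ≤ 36 ✓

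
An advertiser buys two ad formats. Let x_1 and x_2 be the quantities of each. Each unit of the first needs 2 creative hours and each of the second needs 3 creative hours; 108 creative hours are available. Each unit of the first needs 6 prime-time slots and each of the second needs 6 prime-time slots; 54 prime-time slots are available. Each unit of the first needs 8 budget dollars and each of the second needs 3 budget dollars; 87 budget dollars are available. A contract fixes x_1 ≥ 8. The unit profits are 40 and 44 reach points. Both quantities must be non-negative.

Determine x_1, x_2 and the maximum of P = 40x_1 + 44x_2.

Vertices and P = 40x_1 + 44x_2:
  (9, 0) → P = 360
  (8, 0) → P = 320
  (8, 1) → P = 364

The optimum lies where 6x_1 + 6x_2 = 54 and x_1 = 8.
Solving simultaneously gives x_1 = 8, x_2 = 1.

x_1 = 8, x_2 = 1, maximum P = 364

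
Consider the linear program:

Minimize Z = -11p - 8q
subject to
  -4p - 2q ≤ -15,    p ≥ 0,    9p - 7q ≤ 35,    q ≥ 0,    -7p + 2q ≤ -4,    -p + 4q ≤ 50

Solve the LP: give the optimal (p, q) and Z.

Corner points and Z = -11p - 8q:
  (15/4, 0) → Z = -165/4
  (19/11, 89/22) → Z = -565/11
  (35/9, 0) → Z = -385/9
  (490/29, 485/29) → Z = -9270/29
  (58/13, 177/13) → Z = -158

At the optimal vertex, 9p - 7q = 35 and -p + 4q = 50.
Solving simultaneously gives p = 490/29, q = 485/29.

p = 490/29, q = 485/29, minimum Z = -9270/29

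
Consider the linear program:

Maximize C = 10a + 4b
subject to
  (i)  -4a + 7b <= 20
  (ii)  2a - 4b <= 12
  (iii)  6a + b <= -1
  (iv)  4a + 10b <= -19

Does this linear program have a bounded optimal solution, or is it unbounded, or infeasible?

Feasible corners and C = 10a + 4b:
  (-82, -44) → C = -996
  (-333/68, 1/17) → C = -1657/34
  (4/13, -37/13) → C = -108/13
  (9/56, -55/28) → C = -25/4
The feasible region has finitely many vertices and no improving ray; the maximum is -25/4 at (9/56, -55/28).

bounded optimum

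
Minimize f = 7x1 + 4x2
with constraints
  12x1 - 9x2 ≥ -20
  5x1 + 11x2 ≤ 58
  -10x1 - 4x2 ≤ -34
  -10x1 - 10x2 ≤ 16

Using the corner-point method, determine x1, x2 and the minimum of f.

x1 = 101/15, x2 = -25/3, minimum f = 69/5

The feasible region is unbounded (it extends along (1, -1), (11, -5)), but f strictly increases along every unbounded feasible direction, so there is no improving ray and the minimum is attained at a vertex.

At the optimal vertex, -10x1 - 4x2 = -34 and -10x1 - 10x2 = 16.
Solving simultaneously gives x1 = 101/15, x2 = -25/3.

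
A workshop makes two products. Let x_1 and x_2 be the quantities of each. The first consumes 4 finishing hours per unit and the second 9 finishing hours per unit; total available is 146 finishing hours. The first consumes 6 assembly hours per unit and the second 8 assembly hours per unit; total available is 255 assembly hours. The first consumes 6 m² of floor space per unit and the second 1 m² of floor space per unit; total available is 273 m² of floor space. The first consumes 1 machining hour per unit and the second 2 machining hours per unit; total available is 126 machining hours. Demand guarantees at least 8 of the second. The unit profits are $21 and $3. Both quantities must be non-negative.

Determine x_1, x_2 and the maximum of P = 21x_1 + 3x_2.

x_1 = 37/2, x_2 = 8, maximum P = 825/2

Vertices and P = 21x_1 + 3x_2:
  (0, 146/9) → P = 146/3
  (0, 8) → P = 24
  (37/2, 8) → P = 825/2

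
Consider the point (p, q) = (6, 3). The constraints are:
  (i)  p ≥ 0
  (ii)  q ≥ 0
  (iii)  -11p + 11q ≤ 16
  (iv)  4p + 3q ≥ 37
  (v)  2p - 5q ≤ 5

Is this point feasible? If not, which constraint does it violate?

not feasible — violates (iv)

Constraint (iv): 4p + 3q = 33, which is not ≥ 37. All other constraints are satisfied.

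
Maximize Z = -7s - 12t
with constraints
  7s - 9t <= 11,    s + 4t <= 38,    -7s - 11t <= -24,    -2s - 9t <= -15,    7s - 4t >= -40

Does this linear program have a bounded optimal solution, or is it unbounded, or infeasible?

Extreme points and Z = -7s - 12t:
  (386/37, 255/37) → Z = -5762/37
  (26/9, 83/81) → Z = -878/27
  (-1/4, 153/16) → Z = -113
  (51/41, 57/41) → Z = -1041/41
  (-344/105, 64/15) → Z = -424/15
The feasible region has finitely many vertices and no improving ray; the maximum is -1041/41 at (51/41, 57/41).

bounded optimum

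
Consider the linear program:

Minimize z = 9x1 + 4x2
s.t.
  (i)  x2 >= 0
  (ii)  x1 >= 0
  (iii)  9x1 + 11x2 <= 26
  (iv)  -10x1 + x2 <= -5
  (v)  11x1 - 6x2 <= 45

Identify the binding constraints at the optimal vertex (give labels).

(i) and (iv)

Corner points and z = 9x1 + 4x2:
  (26/9, 0) → z = 26
  (1/2, 0) → z = 9/2
  (81/119, 215/119) → z = 227/17

The minimum is at (1/2, 0). Substituting into each constraint, equality holds for (i) and (iv); the remaining constraints have slack.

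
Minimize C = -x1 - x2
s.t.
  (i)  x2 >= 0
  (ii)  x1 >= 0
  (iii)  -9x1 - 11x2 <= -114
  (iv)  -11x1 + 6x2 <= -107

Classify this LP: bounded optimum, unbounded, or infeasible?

From the feasible point (38/3, 0), moving in the direction (6, 11) keeps every constraint satisfied while C decreases without bound.

unbounded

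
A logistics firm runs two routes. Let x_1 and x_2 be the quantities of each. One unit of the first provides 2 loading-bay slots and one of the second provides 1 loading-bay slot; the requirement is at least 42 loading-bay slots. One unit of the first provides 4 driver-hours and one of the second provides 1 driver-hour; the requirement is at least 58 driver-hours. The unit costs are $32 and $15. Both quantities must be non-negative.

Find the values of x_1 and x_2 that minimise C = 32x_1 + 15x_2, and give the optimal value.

Feasible corners and C = 32x_1 + 15x_2:
  (0, 58) → C = 870
  (21, 0) → C = 672
  (8, 26) → C = 646
The feasible region is unbounded (it extends along (0, 1), (1, 0)), but C strictly increases along every unbounded feasible direction, so there is no improving ray and the minimum is attained at a vertex.

The binding constraints are 2x_1 + x_2 = 42 and 4x_1 + x_2 = 58.
Solving simultaneously gives x_1 = 8, x_2 = 26.

x_1 = 8, x_2 = 26, minimum C = 646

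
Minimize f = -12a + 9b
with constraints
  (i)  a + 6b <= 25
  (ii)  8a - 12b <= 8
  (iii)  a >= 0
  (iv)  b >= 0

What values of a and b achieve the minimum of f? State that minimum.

Extreme points and f = -12a + 9b:
  (29/5, 16/5) → f = -204/5
  (0, 25/6) → f = 75/2
  (1, 0) → f = -12
  (0, 0) → f = 0

a = 29/5, b = 16/5, minimum f = -204/5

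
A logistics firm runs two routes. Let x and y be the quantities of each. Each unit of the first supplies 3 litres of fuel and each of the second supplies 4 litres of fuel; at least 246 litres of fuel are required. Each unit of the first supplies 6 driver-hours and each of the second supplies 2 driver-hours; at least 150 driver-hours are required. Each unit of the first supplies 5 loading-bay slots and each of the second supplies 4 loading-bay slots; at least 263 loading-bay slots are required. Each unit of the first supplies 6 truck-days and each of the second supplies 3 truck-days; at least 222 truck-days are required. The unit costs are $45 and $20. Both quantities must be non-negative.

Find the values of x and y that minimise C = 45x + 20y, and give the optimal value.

Vertices and C = 45x + 20y:
  (0, 75) → C = 1500
  (82, 0) → C = 3690
  (10, 54) → C = 1530
  (1, 72) → C = 1485
The feasible region is unbounded (it extends along (0, 1), (1, 0)), but C strictly increases along every unbounded feasible direction, so there is no improving ray and the minimum is attained at a vertex.

The binding constraints are 6x + 2y = 150 and 6x + 3y = 222.
Solving simultaneously gives x = 1, y = 72.

x = 1, y = 72, minimum C = 1485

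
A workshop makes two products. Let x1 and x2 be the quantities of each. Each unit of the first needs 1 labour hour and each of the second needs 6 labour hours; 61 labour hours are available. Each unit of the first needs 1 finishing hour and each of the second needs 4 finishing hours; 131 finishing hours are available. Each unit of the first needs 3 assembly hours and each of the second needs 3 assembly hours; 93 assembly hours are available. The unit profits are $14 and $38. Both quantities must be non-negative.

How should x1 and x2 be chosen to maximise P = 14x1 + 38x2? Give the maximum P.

x1 = 25, x2 = 6, maximum P = 578

Vertices and P = 14x1 + 38x2:
  (0, 0) → P = 0
  (0, 61/6) → P = 1159/3
  (31, 0) → P = 434
  (25, 6) → P = 578

The binding constraints are x1 + 6x2 = 61 and 3x1 + 3x2 = 93.
Solving simultaneously gives x1 = 25, x2 = 6.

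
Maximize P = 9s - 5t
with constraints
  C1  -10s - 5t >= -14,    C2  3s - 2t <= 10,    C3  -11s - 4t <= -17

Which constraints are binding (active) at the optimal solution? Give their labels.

Vertices and P = 9s - 5t:
  (78/35, -58/35) → P = 992/35
  (29/15, -16/15) → P = 341/15
  (37/17, -59/34) → P = 961/34

The maximum is at (78/35, -58/35). Substituting into each constraint, equality holds for C1 and C2; the remaining constraints have slack.

C1 and C2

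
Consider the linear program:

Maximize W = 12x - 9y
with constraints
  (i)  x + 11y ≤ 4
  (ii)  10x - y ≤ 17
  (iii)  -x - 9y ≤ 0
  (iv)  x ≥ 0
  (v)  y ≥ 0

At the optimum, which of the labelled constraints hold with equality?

(ii) and (v)

Vertices and W = 12x - 9y:
  (191/111, 23/111) → W = 695/37
  (0, 4/11) → W = -36/11
  (17/10, 0) → W = 102/5
  (0, 0) → W = 0

The maximum is at (17/10, 0). Substituting into each constraint, equality holds for (ii) and (v); the remaining constraints have slack.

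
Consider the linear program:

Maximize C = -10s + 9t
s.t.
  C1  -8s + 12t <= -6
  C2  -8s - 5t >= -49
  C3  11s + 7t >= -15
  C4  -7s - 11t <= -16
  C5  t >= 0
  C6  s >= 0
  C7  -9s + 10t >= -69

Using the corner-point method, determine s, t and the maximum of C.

Feasible corners and C = -10s + 9t:
  (309/68, 43/17) → C = -771/34
  (3/2, 1/2) → C = -21/2
  (49/8, 0) → C = -245/4
  (16/7, 0) → C = -160/7

s = 3/2, t = 1/2, maximum C = -21/2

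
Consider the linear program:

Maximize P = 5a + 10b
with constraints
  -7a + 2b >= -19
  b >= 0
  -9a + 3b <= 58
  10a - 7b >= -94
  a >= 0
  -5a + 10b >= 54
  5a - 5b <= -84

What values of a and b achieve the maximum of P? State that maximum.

Corner points and P = 5a + 10b:
  (321/29, 848/29) → P = 10085/29
  (263/25, 683/25) → P = 1629/5
  (118/15, 74/3) → P = 286

a = 321/29, b = 848/29, maximum P = 10085/29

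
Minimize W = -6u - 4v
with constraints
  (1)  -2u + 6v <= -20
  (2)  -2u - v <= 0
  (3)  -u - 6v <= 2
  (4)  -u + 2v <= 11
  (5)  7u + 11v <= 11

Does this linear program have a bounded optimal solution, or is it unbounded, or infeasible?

infeasible

The boundaries -2u + 6v = -20 and -2u - v = 0 meet at (10/7, -20/7), but that point violates -u - 6v ≤ 2. Every candidate vertex is excluded by some other constraint, so the feasible region is empty.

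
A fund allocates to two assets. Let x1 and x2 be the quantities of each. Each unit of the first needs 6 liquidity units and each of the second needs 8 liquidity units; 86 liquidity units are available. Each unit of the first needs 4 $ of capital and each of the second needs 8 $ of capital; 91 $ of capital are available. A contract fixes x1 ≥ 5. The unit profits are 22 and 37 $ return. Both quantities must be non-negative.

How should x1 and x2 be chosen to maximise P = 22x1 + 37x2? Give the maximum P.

x1 = 5, x2 = 7, maximum P = 369

Extreme points and P = 22x1 + 37x2:
  (43/3, 0) → P = 946/3
  (5, 0) → P = 110
  (5, 7) → P = 369

At the optimal vertex, 6x1 + 8x2 = 86 and x1 = 5.
Solving simultaneously gives x1 = 5, x2 = 7.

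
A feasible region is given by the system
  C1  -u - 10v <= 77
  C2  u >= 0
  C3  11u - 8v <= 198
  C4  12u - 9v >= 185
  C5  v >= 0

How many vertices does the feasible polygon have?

Of the 10 pairwise boundary intersections, those satisfying every inequality are:
  (302/3, 341/3)
  (18, 0)
  (185/12, 0)

3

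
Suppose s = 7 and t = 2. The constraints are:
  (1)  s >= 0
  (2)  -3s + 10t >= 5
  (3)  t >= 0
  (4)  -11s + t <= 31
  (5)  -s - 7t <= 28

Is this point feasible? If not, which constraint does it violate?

Constraint (2): -3s + 10t = -1, which is not ≥ 5. All other constraints are satisfied.

not feasible — violates (2)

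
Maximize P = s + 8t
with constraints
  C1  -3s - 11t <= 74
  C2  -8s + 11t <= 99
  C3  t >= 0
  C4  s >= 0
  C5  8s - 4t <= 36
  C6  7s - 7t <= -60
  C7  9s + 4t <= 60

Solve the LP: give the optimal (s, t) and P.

Vertices and P = s + 8t:
  (0, 9) → P = 72
  (11/7, 71/7) → P = 579/7
  (0, 60/7) → P = 480/7

s = 11/7, t = 71/7, maximum P = 579/7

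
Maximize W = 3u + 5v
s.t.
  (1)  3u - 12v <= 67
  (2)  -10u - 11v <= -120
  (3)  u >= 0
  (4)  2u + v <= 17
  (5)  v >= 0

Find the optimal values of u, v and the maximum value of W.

Vertices and W = 3u + 5v:
  (0, 120/11) → W = 600/11
  (67/12, 35/6) → W = 551/12
  (0, 17) → W = 85

u = 0, v = 17, maximum W = 85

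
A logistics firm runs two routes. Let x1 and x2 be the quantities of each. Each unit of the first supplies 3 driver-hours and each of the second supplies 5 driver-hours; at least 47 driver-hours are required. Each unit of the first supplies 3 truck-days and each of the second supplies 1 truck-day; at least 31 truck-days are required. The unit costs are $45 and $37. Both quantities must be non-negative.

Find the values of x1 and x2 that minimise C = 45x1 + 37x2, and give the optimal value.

x1 = 9, x2 = 4, minimum C = 553

Corner points and C = 45x1 + 37x2:
  (0, 31) → C = 1147
  (47/3, 0) → C = 705
  (9, 4) → C = 553
The feasible region is unbounded (it extends along (0, 1), (1, 0)), but C strictly increases along every unbounded feasible direction, so there is no improving ray and the minimum is attained at a vertex.

The binding constraints are 3x1 + 5x2 = 47 and 3x1 + x2 = 31.
Solving simultaneously gives x1 = 9, x2 = 4.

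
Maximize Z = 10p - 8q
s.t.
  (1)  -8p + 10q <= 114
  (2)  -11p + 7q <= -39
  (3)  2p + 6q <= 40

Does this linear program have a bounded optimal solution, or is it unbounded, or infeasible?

From the feasible point (257/40, 181/40), moving in the direction (-7, -11) keeps every constraint satisfied while Z increases without bound.

unbounded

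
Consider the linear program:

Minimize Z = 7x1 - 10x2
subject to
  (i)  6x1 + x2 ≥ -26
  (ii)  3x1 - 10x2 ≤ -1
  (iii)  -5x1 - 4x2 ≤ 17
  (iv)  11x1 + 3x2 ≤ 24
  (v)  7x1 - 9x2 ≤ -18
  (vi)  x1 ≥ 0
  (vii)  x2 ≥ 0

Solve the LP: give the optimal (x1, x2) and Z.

x1 = 0, x2 = 8, minimum Z = -80

Vertices and Z = 7x1 - 10x2:
  (27/20, 61/20) → Z = -421/20
  (0, 8) → Z = -80
  (0, 2) → Z = -20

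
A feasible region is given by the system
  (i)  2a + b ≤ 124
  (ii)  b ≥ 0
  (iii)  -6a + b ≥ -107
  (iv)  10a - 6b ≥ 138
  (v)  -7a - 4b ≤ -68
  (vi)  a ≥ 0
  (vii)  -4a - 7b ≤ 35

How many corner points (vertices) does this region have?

Of the 21 pairwise boundary intersections, those satisfying every inequality are:
  (107/6, 0)
  (69/5, 0)
  (252/13, 121/13)

3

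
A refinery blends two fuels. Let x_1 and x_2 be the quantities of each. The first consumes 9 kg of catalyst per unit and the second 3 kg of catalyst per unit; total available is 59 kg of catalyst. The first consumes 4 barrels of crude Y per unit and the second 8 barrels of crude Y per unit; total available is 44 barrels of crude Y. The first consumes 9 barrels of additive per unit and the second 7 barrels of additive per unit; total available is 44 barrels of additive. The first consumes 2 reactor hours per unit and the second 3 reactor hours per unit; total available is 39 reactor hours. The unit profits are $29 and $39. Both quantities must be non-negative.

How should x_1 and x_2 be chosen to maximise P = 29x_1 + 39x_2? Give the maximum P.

x_1 = 1, x_2 = 5, maximum P = 224

The binding constraints are 4x_1 + 8x_2 = 44 and 9x_1 + 7x_2 = 44.
Solving simultaneously gives x_1 = 1, x_2 = 5.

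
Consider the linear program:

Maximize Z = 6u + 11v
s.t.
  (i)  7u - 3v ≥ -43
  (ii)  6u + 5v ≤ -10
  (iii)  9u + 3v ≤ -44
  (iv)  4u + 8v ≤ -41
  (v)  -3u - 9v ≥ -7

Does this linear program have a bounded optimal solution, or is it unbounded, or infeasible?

Vertices and Z = 6u + 11v:
  (-467/68, -115/68) → Z = -4067/68
  (-229/60, -193/60) → Z = -3497/60
The feasible region has finitely many vertices and no improving ray; the maximum is -3497/60 at (-229/60, -193/60).

bounded optimum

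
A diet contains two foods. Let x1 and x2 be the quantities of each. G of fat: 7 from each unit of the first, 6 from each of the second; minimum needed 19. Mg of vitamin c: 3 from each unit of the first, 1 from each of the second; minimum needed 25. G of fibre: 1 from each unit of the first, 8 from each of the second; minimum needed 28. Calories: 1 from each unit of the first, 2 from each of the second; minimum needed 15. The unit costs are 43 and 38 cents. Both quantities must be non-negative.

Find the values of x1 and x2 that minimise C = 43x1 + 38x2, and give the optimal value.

Vertices and C = 43x1 + 38x2:
  (0, 25) → C = 950
  (28, 0) → C = 1204
  (7, 4) → C = 453
  (32/3, 13/6) → C = 541
The feasible region is unbounded (it extends along (0, 1), (1, 0)), but C strictly increases along every unbounded feasible direction, so there is no improving ray and the minimum is attained at a vertex.

At the optimal vertex, 3x1 + x2 = 25 and x1 + 2x2 = 15.
Solving simultaneously gives x1 = 7, x2 = 4.

x1 = 7, x2 = 4, minimum C = 453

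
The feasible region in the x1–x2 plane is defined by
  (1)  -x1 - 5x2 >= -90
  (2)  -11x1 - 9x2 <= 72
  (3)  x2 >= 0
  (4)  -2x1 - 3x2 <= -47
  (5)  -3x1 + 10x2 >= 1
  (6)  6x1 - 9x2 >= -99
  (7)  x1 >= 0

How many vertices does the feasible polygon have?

Of the 21 pairwise boundary intersections, those satisfying every inequality are:
  (179/5, 271/25)
  (105/13, 213/13)
  (467/29, 143/29)
  (7/2, 40/3)

4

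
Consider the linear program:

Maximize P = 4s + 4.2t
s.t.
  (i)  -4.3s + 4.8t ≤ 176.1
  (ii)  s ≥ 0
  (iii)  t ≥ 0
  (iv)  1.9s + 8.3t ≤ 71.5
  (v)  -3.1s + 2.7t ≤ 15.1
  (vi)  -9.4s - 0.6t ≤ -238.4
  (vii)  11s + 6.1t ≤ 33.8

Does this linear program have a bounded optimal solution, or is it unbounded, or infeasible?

infeasible

The boundaries s = 0 and t = 0 meet at (0, 0), but that point violates -9.4s - 0.6t ≤ -238.4. Every candidate vertex is excluded by some other constraint, so the feasible region is empty.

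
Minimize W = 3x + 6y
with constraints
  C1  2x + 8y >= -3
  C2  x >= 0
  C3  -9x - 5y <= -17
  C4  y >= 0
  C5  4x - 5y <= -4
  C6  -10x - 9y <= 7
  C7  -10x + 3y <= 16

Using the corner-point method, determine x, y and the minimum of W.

x = 1, y = 8/5, minimum W = 63/5

Feasible corners and W = 3x + 6y:
  (0, 17/5) → W = 102/5
  (0, 16/3) → W = 32
  (1, 8/5) → W = 63/5
The feasible region is unbounded (it extends along (5, 4), (3, 10)), but W strictly increases along every unbounded feasible direction, so there is no improving ray and the minimum is attained at a vertex.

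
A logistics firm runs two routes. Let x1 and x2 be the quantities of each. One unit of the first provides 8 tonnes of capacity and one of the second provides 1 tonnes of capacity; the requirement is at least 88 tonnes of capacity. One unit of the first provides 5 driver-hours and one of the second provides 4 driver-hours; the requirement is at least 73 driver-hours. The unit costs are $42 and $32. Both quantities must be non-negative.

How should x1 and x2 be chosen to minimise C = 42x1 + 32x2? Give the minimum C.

x1 = 31/3, x2 = 16/3, minimum C = 1814/3

Extreme points and C = 42x1 + 32x2:
  (0, 88) → C = 2816
  (73/5, 0) → C = 3066/5
  (31/3, 16/3) → C = 1814/3
The feasible region is unbounded (it extends along (0, 1), (1, 0)), but C strictly increases along every unbounded feasible direction, so there is no improving ray and the minimum is attained at a vertex.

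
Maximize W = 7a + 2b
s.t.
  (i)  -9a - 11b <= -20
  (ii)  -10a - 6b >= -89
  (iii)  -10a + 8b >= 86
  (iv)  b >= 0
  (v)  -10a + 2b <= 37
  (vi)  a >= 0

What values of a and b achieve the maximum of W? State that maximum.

a = 7/5, b = 25/2, maximum W = 174/5

Feasible corners and W = 7a + 2b:
  (7/5, 25/2) → W = 174/5
  (0, 89/6) → W = 89/3
  (0, 43/4) → W = 43/2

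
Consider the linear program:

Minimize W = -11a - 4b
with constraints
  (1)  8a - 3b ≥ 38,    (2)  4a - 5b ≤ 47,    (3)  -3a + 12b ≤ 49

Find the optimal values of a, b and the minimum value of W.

Extreme points and W = -11a - 4b:
  (7/4, -8) → W = 51/4
  (201/29, 506/87) → W = -8657/87
  (809/33, 337/33) → W = -10247/33

The optimum lies where 4a - 5b = 47 and -3a + 12b = 49.
Solving simultaneously gives a = 809/33, b = 337/33.

a = 809/33, b = 337/33, minimum W = -10247/33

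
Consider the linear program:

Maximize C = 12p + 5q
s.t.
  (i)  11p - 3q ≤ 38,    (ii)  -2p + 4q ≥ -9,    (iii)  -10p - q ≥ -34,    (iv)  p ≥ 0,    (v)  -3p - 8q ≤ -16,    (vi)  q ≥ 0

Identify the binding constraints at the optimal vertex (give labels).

Feasible corners and C = 12p + 5q:
  (0, 34) → C = 170
  (256/77, 58/77) → C = 3362/77
  (0, 2) → C = 10

The maximum is at (0, 34). Substituting into each constraint, equality holds for (iii) and (iv); the remaining constraints have slack.

(iii) and (iv)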